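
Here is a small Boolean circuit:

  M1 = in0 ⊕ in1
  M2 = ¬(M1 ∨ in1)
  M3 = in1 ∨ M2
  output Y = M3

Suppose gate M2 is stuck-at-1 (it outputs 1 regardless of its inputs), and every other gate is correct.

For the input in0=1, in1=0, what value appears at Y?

1

Propagate with M2 forced: M1=1, M2=1 [stuck-at-1], M3=1.
So Y = 1. (Without the fault it would be 0.)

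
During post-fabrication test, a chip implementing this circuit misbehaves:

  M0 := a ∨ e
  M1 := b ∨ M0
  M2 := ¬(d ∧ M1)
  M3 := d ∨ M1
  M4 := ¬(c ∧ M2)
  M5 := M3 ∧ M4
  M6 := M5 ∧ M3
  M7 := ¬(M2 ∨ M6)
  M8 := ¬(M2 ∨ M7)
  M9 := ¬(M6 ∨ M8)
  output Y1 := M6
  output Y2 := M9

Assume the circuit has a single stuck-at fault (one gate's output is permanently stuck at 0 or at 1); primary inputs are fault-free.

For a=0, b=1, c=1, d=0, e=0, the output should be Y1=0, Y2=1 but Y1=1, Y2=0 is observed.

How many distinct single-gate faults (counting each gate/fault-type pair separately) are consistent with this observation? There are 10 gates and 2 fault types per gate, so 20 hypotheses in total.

4

Fault-free: M0=0, M1=1, M2=1, M3=1, M4=0, M5=0, M6=0, M7=0, M8=0, M9=1 → Y1=0, Y2=1. Observed Y1=1, Y2=0.
  M0: none of the 2 fault types match ✗
  M1: none of the 2 fault types match ✗
  M2: stuck-at-0 ✓; others ✗
  M3: none of the 2 fault types match ✗
  M4: stuck-at-1 ✓; others ✗
  M5: stuck-at-1 ✓; others ✗
  M6: stuck-at-1 ✓; others ✗
  M7: none of the 2 fault types match ✗
  M8: none of the 2 fault types match ✗
  M9: none of the 2 fault types match ✗
Consistent faults: {M2 stuck-at-0, M4 stuck-at-1, M5 stuck-at-1, M6 stuck-at-1} — 4 in all.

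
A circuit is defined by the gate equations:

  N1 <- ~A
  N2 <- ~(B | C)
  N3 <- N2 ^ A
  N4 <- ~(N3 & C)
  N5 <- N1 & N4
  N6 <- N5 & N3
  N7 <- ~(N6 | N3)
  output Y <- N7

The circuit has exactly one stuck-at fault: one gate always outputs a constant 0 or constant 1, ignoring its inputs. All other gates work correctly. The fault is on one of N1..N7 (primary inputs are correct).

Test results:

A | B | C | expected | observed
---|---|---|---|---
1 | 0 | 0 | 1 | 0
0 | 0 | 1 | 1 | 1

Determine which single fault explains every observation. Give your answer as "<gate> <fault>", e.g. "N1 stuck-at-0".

N2 stuck-at-0

Fault-free values for test 1 (A=1, B=0, C=0): N1=0, N2=1, N3=0, N4=1, N5=0, N6=0, N7=1, giving Y=1. Observed 0.
Test 1: faults giving observed 0 are {N2 stuck-at-0, N3 stuck-at-1, N6 stuck-at-1, N7 stuck-at-0}.
Test 2 (A=0, B=0, C=1): fault-free N1=1, N2=0, N3=0, N4=1, N5=1, N6=0, N7=1 → 1; observed 1. Eliminates N3 stuck-at-1, N6 stuck-at-1, N7 stuck-at-0.
Only N2 stuck-at-0 is consistent with every test.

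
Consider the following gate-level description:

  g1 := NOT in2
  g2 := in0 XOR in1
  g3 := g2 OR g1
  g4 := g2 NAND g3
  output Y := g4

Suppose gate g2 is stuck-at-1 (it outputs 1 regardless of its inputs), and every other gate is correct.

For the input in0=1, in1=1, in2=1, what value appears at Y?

0

Propagate with g2 forced: g1=0, g2=1 [stuck-at-1], g3=1, g4=0.
So Y = 0. (Without the fault it would be 1.)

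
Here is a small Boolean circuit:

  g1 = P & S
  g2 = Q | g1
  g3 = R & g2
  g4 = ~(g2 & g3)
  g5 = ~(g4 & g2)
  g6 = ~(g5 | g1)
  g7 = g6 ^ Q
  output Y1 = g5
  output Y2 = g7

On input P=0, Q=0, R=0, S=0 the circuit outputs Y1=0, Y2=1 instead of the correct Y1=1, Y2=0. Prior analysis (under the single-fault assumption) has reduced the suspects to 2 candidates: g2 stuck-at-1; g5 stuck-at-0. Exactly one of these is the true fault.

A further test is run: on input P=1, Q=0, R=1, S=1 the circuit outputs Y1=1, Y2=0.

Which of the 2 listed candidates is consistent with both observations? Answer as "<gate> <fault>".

g2 stuck-at-1

Evaluate each candidate on input P=1, Q=0, R=1, S=1:
  g2 stuck-at-1: g1=1, g2=1 [stuck-at-1], g3=1, g4=0, g5=1, g6=0, g7=0 → Y1=1, Y2=0 — matches
  g5 stuck-at-0: g1=1, g2=1, g3=1, g4=0, g5=0 [stuck-at-0], g6=0, g7=0 → Y1=0, Y2=0 — eliminated
Only g2 stuck-at-1 reproduces the observed Y1=1, Y2=0.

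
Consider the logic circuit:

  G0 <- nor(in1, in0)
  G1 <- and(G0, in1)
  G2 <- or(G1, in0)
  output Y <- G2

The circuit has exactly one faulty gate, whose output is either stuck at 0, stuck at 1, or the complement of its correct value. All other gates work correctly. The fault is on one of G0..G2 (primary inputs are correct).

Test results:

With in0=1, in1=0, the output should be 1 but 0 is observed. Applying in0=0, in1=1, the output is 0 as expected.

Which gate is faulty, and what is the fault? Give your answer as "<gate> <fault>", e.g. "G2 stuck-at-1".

Fault-free values for test 1 (in0=1, in1=0): G0=0, G1=0, G2=1, giving Y=1. Observed 0.
Test 1: faults giving observed 0 are {G2 stuck-at-0, G2 inverted output}.
Test 2 (in0=0, in1=1): fault-free G0=0, G1=0, G2=0 → 0; observed 0. Eliminates G2 inverted output.
Only G2 stuck-at-0 is consistent with every test.

G2 stuck-at-0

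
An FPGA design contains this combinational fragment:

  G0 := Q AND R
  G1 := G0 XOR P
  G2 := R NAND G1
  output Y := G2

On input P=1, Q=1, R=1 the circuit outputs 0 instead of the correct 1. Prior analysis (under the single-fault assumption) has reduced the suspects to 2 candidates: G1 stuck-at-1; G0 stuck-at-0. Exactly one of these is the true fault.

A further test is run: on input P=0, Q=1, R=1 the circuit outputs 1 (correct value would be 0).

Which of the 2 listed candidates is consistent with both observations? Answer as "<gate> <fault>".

Evaluate each candidate on input P=0, Q=1, R=1:
  G1 stuck-at-1: G0=1, G1=1 [stuck-at-1], G2=0 → 0 — eliminated
  G0 stuck-at-0: G0=0 [stuck-at-0], G1=0, G2=1 → 1 — matches
Only G0 stuck-at-0 reproduces the observed 1.

G0 stuck-at-0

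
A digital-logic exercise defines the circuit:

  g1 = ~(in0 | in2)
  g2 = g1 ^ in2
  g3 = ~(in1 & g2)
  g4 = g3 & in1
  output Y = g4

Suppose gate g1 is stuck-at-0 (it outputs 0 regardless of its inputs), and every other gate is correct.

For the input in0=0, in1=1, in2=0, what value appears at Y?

Propagate with g1 forced: g1=0 [stuck-at-0], g2=0, g3=1, g4=1.
So Y = 1. (Without the fault it would be 0.)

1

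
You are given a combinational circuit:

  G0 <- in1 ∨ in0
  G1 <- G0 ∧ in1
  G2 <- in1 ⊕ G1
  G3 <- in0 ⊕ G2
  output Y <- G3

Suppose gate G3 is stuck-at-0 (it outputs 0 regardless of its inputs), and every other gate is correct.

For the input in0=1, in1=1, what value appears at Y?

Propagate with G3 forced: G0=1, G1=1, G2=0, G3=0 [stuck-at-0].
So Y = 0. (Without the fault it would be 1.)

0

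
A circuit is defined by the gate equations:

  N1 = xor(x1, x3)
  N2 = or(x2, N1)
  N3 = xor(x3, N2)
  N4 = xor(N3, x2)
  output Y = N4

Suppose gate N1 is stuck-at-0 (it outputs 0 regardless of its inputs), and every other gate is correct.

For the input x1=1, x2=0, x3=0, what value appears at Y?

0

Propagate with N1 forced: N1=0 [stuck-at-0], N2=0, N3=0, N4=0.
So Y = 0. (Without the fault it would be 1.)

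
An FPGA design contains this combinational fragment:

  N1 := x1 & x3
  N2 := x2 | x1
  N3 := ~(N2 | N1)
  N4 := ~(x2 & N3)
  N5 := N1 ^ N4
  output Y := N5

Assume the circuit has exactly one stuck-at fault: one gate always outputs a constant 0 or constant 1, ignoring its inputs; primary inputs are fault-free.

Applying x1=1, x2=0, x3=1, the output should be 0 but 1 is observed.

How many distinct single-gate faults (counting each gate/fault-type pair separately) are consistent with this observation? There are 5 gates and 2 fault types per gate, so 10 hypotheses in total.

3

Fault-free: N1=1, N2=1, N3=0, N4=1, N5=0 → 0. Observed 1.
  N1 stuck-at-0: output 1 ✓
  N1 stuck-at-1: output 0 ✗
  N2 stuck-at-0: output 0 ✗
  N2 stuck-at-1: output 0 ✗
  N3 stuck-at-0: output 0 ✗
  N3 stuck-at-1: output 0 ✗
  N4 stuck-at-0: output 1 ✓
  N4 stuck-at-1: output 0 ✗
  N5 stuck-at-0: output 0 ✗
  N5 stuck-at-1: output 1 ✓
Consistent faults: {N1 stuck-at-0, N4 stuck-at-0, N5 stuck-at-1} — 3 in all.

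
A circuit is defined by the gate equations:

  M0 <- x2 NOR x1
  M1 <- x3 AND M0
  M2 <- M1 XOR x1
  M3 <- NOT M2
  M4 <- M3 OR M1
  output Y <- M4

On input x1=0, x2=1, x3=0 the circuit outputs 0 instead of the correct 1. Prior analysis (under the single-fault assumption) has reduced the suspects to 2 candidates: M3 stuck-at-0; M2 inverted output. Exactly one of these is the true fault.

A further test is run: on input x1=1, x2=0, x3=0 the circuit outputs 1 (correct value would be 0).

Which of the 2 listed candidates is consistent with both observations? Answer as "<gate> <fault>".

Evaluate each candidate on input x1=1, x2=0, x3=0:
  M3 stuck-at-0: M0=0, M1=0, M2=1, M3=0 [stuck-at-0], M4=0 → 0 — eliminated
  M2 inverted output: M0=0, M1=0, M2=0 [inverted output], M3=1, M4=1 → 1 — matches
Only M2 inverted output reproduces the observed 1.

M2 inverted output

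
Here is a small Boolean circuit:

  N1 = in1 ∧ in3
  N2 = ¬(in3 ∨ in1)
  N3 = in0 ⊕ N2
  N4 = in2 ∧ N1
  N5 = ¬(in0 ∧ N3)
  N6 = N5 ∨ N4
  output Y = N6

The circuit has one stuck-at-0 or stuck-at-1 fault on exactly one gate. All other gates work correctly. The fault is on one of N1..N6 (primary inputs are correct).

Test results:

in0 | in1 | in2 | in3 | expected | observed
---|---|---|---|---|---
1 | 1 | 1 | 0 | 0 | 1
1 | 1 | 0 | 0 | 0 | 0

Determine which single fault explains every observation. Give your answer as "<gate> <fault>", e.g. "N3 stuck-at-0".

Fault-free values for test 1 (in0=1, in1=1, in2=1, in3=0): N1=0, N2=0, N3=1, N4=0, N5=0, N6=0, giving Y=0. Observed 1.
Test 1: faults giving observed 1 are {N1 stuck-at-1, N2 stuck-at-1, N3 stuck-at-0, N4 stuck-at-1, N5 stuck-at-1, N6 stuck-at-1}.
Test 2 (in0=1, in1=1, in2=0, in3=0): fault-free N1=0, N2=0, N3=1, N4=0, N5=0, N6=0 → 0; observed 0. Eliminates N2 stuck-at-1, N3 stuck-at-0, N4 stuck-at-1, N5 stuck-at-1, N6 stuck-at-1.
Only N1 stuck-at-1 is consistent with every test.

N1 stuck-at-1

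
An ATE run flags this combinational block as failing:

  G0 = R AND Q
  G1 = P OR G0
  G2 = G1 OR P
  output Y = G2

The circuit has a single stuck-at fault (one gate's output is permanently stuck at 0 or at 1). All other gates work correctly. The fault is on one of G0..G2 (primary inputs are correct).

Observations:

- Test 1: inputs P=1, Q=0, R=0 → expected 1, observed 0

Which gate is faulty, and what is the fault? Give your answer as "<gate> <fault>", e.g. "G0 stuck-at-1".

Fault-free values for test 1 (P=1, Q=0, R=0): G0=0, G1=1, G2=1, giving Y=1. Observed 0.
Test 1: faults giving observed 0 are {G2 stuck-at-0}.
Only G2 stuck-at-0 is consistent with every test.

G2 stuck-at-0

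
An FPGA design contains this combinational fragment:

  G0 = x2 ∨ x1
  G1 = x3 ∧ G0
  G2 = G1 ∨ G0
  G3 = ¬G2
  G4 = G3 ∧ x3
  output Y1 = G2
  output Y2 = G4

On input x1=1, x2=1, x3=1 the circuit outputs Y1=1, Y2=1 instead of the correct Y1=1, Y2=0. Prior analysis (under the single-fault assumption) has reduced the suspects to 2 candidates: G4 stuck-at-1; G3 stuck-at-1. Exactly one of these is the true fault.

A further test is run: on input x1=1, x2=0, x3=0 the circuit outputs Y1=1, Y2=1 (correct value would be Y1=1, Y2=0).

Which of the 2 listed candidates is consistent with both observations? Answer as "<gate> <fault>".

Evaluate each candidate on input x1=1, x2=0, x3=0:
  G4 stuck-at-1: G0=1, G1=0, G2=1, G3=0, G4=1 [stuck-at-1] → Y1=1, Y2=1 — matches
  G3 stuck-at-1: G0=1, G1=0, G2=1, G3=1 [stuck-at-1], G4=0 → Y1=1, Y2=0 — eliminated
Only G4 stuck-at-1 reproduces the observed Y1=1, Y2=1.

G4 stuck-at-1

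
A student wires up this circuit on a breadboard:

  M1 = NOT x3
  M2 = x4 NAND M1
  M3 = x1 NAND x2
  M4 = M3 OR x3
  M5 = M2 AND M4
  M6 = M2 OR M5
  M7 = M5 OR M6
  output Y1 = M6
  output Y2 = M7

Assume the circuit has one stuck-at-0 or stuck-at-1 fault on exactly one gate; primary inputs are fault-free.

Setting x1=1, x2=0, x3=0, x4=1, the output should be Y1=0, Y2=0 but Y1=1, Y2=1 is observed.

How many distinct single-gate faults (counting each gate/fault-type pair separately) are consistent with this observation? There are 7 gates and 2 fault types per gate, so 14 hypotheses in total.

Fault-free: M1=1, M2=0, M3=1, M4=1, M5=0, M6=0, M7=0 → Y1=0, Y2=0. Observed Y1=1, Y2=1.
  M1 stuck-at-0: output Y1=1, Y2=1 ✓
  M1 stuck-at-1: output Y1=0, Y2=0 ✗
  M2 stuck-at-0: output Y1=0, Y2=0 ✗
  M2 stuck-at-1: output Y1=1, Y2=1 ✓
  M3 stuck-at-0: output Y1=0, Y2=0 ✗
  M3 stuck-at-1: output Y1=0, Y2=0 ✗
  M4 stuck-at-0: output Y1=0, Y2=0 ✗
  M4 stuck-at-1: output Y1=0, Y2=0 ✗
  M5 stuck-at-0: output Y1=0, Y2=0 ✗
  M5 stuck-at-1: output Y1=1, Y2=1 ✓
  M6 stuck-at-0: output Y1=0, Y2=0 ✗
  M6 stuck-at-1: output Y1=1, Y2=1 ✓
  M7 stuck-at-0: output Y1=0, Y2=0 ✗
  M7 stuck-at-1: output Y1=0, Y2=1 ✗
Consistent faults: {M1 stuck-at-0, M2 stuck-at-1, M5 stuck-at-1, M6 stuck-at-1} — 4 in all.

4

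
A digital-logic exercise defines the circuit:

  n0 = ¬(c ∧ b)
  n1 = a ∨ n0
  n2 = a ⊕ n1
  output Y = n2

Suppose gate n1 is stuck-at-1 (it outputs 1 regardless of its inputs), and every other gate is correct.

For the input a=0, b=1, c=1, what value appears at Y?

Propagate with n1 forced: n0=0, n1=1 [stuck-at-1], n2=1.
So Y = 1. (Without the fault it would be 0.)

1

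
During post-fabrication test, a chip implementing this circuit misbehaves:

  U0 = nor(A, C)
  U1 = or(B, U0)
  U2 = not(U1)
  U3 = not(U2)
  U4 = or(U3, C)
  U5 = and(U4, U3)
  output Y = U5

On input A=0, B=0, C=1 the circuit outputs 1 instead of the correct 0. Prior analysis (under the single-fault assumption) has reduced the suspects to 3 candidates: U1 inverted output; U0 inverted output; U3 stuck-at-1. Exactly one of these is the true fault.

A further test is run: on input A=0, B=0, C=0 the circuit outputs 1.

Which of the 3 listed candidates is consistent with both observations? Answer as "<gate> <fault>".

Evaluate each candidate on input A=0, B=0, C=0:
  U1 inverted output: U0=1, U1=0 [inverted output], U2=1, U3=0, U4=0, U5=0 → 0 — eliminated
  U0 inverted output: U0=0 [inverted output], U1=0, U2=1, U3=0, U4=0, U5=0 → 0 — eliminated
  U3 stuck-at-1: U0=1, U1=1, U2=0, U3=1 [stuck-at-1], U4=1, U5=1 → 1 — matches
Only U3 stuck-at-1 reproduces the observed 1.

U3 stuck-at-1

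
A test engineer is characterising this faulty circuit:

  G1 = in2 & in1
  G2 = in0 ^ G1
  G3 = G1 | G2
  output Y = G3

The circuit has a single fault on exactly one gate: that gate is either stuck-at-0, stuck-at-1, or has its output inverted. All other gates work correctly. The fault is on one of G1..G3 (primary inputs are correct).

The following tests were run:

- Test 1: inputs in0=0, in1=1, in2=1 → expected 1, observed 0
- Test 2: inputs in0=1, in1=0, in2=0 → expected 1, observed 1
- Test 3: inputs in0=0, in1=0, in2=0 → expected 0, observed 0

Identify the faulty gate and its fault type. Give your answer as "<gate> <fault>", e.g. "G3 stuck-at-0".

Fault-free values for test 1 (in0=0, in1=1, in2=1): G1=1, G2=1, G3=1, giving Y=1. Observed 0.
Test 1: faults giving observed 0 are {G1 stuck-at-0, G1 inverted output, G3 stuck-at-0, G3 inverted output}.
Test 2 (in0=1, in1=0, in2=0): fault-free G1=0, G2=1, G3=1 → 1; observed 1. Eliminates G3 stuck-at-0, G3 inverted output.
Test 3 (in0=0, in1=0, in2=0): fault-free G1=0, G2=0, G3=0 → 0; observed 0. Eliminates G1 inverted output.
Only G1 stuck-at-0 is consistent with every test.

G1 stuck-at-0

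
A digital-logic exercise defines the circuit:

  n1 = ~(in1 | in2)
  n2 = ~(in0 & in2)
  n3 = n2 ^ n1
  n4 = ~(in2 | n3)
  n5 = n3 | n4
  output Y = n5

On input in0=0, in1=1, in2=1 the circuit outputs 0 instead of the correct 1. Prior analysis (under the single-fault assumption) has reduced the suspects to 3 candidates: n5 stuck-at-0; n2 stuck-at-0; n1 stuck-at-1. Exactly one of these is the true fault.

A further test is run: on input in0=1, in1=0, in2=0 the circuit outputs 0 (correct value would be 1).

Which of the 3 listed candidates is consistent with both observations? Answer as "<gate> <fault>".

n5 stuck-at-0

Evaluate each candidate on input in0=1, in1=0, in2=0:
  n5 stuck-at-0: n1=1, n2=1, n3=0, n4=1, n5=0 [stuck-at-0] → 0 — matches
  n2 stuck-at-0: n1=1, n2=0 [stuck-at-0], n3=1, n4=0, n5=1 → 1 — eliminated
  n1 stuck-at-1: n1=1 [stuck-at-1], n2=1, n3=0, n4=1, n5=1 → 1 — eliminated
Only n5 stuck-at-0 reproduces the observed 0.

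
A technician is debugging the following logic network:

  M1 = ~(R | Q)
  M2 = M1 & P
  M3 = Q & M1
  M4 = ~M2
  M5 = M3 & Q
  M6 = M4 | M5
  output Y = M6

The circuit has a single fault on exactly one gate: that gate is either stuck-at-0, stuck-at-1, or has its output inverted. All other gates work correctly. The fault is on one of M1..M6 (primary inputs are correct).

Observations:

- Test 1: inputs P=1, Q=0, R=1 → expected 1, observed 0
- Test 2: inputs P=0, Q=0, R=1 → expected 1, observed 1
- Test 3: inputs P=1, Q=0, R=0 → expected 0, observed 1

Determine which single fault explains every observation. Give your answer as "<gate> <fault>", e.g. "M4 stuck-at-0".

Fault-free values for test 1 (P=1, Q=0, R=1): M1=0, M2=0, M3=0, M4=1, M5=0, M6=1, giving Y=1. Observed 0.
Test 1: faults giving observed 0 are {M1 stuck-at-1, M1 inverted output, M2 stuck-at-1, M2 inverted output, M4 stuck-at-0, M4 inverted output, M6 stuck-at-0, M6 inverted output}.
Test 2 (P=0, Q=0, R=1): fault-free M1=0, M2=0, M3=0, M4=1, M5=0, M6=1 → 1; observed 1. Eliminates M2 stuck-at-1, M2 inverted output, M4 stuck-at-0, M4 inverted output, M6 stuck-at-0, M6 inverted output.
Test 3 (P=1, Q=0, R=0): fault-free M1=1, M2=1, M3=0, M4=0, M5=0, M6=0 → 0; observed 1. Eliminates M1 stuck-at-1.
Only M1 inverted output is consistent with every test.

M1 inverted output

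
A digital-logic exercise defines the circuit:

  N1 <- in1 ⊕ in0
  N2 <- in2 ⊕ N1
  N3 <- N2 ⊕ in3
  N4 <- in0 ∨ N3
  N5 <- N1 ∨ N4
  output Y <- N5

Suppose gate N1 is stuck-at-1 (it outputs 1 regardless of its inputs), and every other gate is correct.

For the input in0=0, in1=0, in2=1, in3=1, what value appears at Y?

1

Propagate with N1 forced: N1=1 [stuck-at-1], N2=0, N3=1, N4=1, N5=1.
So Y = 1. (Without the fault it would be 0.)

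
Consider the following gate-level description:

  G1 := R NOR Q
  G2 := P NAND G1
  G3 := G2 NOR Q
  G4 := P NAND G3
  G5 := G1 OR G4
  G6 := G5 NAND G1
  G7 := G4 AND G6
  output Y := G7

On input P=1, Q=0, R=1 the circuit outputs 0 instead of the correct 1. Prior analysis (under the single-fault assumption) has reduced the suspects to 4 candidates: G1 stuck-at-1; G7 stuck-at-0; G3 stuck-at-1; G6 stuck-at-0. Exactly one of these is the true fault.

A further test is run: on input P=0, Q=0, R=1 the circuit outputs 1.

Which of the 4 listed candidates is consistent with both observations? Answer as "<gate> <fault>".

Evaluate each candidate on input P=0, Q=0, R=1:
  G1 stuck-at-1: G1=1 [stuck-at-1], G2=1, G3=0, G4=1, G5=1, G6=0, G7=0 → 0 — eliminated
  G7 stuck-at-0: G1=0, G2=1, G3=0, G4=1, G5=1, G6=1, G7=0 [stuck-at-0] → 0 — eliminated
  G3 stuck-at-1: G1=0, G2=1, G3=1 [stuck-at-1], G4=1, G5=1, G6=1, G7=1 → 1 — matches
  G6 stuck-at-0: G1=0, G2=1, G3=0, G4=1, G5=1, G6=0 [stuck-at-0], G7=0 → 0 — eliminated
Only G3 stuck-at-1 reproduces the observed 1.

G3 stuck-at-1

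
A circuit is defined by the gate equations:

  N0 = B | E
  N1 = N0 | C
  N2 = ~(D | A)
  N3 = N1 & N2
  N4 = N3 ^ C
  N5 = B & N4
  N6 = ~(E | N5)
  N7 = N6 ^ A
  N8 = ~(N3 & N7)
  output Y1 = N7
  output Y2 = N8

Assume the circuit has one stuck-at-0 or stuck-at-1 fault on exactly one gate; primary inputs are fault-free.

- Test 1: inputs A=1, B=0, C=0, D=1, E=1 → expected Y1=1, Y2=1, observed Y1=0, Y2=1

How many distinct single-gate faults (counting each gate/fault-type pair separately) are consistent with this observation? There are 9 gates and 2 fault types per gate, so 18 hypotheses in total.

2

Fault-free: N0=1, N1=1, N2=0, N3=0, N4=0, N5=0, N6=0, N7=1, N8=1 → Y1=1, Y2=1. Observed Y1=0, Y2=1.
  N0: none of the 2 fault types match ✗
  N1: none of the 2 fault types match ✗
  N2: none of the 2 fault types match ✗
  N3: none of the 2 fault types match ✗
  N4: none of the 2 fault types match ✗
  N5: none of the 2 fault types match ✗
  N6: stuck-at-1 ✓; others ✗
  N7: stuck-at-0 ✓; others ✗
  N8: none of the 2 fault types match ✗
Consistent faults: {N6 stuck-at-1, N7 stuck-at-0} — 2 in all.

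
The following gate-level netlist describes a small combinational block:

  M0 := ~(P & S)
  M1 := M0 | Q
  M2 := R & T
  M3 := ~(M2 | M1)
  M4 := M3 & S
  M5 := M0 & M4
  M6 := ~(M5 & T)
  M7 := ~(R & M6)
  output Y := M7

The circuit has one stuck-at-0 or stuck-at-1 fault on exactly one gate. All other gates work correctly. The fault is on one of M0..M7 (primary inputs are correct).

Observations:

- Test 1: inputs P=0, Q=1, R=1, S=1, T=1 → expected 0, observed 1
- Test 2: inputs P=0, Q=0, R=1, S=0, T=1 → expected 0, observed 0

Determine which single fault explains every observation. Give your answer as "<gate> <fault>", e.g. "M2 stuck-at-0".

Fault-free values for test 1 (P=0, Q=1, R=1, S=1, T=1): M0=1, M1=1, M2=1, M3=0, M4=0, M5=0, M6=1, M7=0, giving Y=0. Observed 1.
Test 1: faults giving observed 1 are {M3 stuck-at-1, M4 stuck-at-1, M5 stuck-at-1, M6 stuck-at-0, M7 stuck-at-1}.
Test 2 (P=0, Q=0, R=1, S=0, T=1): fault-free M0=1, M1=1, M2=1, M3=0, M4=0, M5=0, M6=1, M7=0 → 0; observed 0. Eliminates M4 stuck-at-1, M5 stuck-at-1, M6 stuck-at-0, M7 stuck-at-1.
Only M3 stuck-at-1 is consistent with every test.

M3 stuck-at-1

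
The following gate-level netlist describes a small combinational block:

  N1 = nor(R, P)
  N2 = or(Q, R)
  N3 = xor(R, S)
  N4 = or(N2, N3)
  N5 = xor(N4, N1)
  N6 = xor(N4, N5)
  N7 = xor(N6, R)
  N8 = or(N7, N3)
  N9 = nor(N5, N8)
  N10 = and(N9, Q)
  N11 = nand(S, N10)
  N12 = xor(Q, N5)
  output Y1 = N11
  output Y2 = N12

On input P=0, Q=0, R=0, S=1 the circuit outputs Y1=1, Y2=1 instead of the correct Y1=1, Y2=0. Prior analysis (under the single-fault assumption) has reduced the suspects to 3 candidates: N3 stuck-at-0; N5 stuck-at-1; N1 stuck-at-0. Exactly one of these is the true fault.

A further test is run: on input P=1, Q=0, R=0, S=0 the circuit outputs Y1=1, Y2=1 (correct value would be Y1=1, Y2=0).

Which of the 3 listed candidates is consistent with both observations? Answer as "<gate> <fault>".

N5 stuck-at-1

Evaluate each candidate on input P=1, Q=0, R=0, S=0:
  N3 stuck-at-0: N1=0, N2=0, N3=0 [stuck-at-0], N4=0, N5=0, N6=0, N7=0, N8=0, N9=1, N10=0, N11=1, N12=0 → Y1=1, Y2=0 — eliminated
  N5 stuck-at-1: N1=0, N2=0, N3=0, N4=0, N5=1 [stuck-at-1], N6=1, N7=1, N8=1, N9=0, N10=0, N11=1, N12=1 → Y1=1, Y2=1 — matches
  N1 stuck-at-0: N1=0 [stuck-at-0], N2=0, N3=0, N4=0, N5=0, N6=0, N7=0, N8=0, N9=1, N10=0, N11=1, N12=0 → Y1=1, Y2=0 — eliminated
Only N5 stuck-at-1 reproduces the observed Y1=1, Y2=1.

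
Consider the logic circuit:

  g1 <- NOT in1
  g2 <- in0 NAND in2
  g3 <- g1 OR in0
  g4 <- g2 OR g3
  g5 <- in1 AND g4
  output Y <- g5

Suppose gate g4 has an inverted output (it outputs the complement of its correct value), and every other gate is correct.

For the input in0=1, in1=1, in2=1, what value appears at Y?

Propagate with g4 forced: g1=0, g2=0, g3=1, g4=0 [inverted output], g5=0.
So Y = 0. (Without the fault it would be 1.)

0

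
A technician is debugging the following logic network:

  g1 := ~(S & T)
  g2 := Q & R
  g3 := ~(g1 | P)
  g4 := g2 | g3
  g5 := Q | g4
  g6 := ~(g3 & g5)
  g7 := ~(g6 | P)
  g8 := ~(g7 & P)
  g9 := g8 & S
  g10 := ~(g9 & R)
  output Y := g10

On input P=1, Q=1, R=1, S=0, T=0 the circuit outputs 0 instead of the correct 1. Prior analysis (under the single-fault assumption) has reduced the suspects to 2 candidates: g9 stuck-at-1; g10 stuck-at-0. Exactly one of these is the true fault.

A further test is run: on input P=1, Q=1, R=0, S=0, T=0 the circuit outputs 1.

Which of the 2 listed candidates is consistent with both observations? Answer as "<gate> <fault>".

g9 stuck-at-1

Evaluate each candidate on input P=1, Q=1, R=0, S=0, T=0:
  g9 stuck-at-1: g1=1, g2=0, g3=0, g4=0, g5=1, g6=1, g7=0, g8=1, g9=1 [stuck-at-1], g10=1 → 1 — matches
  g10 stuck-at-0: g1=1, g2=0, g3=0, g4=0, g5=1, g6=1, g7=0, g8=1, g9=0, g10=0 [stuck-at-0] → 0 — eliminated
Only g9 stuck-at-1 reproduces the observed 1.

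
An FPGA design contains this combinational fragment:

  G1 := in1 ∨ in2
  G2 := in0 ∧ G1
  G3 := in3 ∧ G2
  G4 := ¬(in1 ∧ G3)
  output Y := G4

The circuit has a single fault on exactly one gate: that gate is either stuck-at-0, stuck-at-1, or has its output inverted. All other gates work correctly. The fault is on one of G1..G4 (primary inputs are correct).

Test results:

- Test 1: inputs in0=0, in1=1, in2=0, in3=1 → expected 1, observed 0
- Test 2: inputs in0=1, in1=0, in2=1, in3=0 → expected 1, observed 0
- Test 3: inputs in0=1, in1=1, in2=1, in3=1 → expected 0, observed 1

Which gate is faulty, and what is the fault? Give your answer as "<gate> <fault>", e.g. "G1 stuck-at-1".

Fault-free values for test 1 (in0=0, in1=1, in2=0, in3=1): G1=1, G2=0, G3=0, G4=1, giving Y=1. Observed 0.
Test 1: faults giving observed 0 are {G2 stuck-at-1, G2 inverted output, G3 stuck-at-1, G3 inverted output, G4 stuck-at-0, G4 inverted output}.
Test 2 (in0=1, in1=0, in2=1, in3=0): fault-free G1=1, G2=1, G3=0, G4=1 → 1; observed 0. Eliminates G2 stuck-at-1, G2 inverted output, G3 stuck-at-1, G3 inverted output.
Test 3 (in0=1, in1=1, in2=1, in3=1): fault-free G1=1, G2=1, G3=1, G4=0 → 0; observed 1. Eliminates G4 stuck-at-0.
Only G4 inverted output is consistent with every test.

G4 inverted output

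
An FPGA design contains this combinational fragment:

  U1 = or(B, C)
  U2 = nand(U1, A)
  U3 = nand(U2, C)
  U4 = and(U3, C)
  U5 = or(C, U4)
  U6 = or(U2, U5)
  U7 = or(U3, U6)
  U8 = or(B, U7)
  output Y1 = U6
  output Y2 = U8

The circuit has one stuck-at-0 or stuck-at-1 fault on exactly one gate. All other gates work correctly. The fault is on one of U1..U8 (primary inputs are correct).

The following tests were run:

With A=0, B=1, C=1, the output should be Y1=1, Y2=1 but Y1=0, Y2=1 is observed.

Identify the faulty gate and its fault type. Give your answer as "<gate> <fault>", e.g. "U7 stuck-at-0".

Fault-free values for test 1 (A=0, B=1, C=1): U1=1, U2=1, U3=0, U4=0, U5=1, U6=1, U7=1, U8=1, giving Y1=1, Y2=1. Observed Y1=0, Y2=1.
Test 1: faults giving observed Y1=0, Y2=1 are {U6 stuck-at-0}.
Only U6 stuck-at-0 is consistent with every test.

U6 stuck-at-0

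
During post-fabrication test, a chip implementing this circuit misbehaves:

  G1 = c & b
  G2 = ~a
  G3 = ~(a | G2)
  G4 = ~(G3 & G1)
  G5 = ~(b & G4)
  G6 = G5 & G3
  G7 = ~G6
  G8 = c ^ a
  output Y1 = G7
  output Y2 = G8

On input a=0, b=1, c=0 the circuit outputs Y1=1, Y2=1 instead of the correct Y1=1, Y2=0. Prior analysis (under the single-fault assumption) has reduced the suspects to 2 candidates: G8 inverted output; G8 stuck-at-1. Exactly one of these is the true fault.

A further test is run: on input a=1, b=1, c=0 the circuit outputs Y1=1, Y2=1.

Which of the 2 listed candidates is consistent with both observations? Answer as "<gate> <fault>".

Evaluate each candidate on input a=1, b=1, c=0:
  G8 inverted output: G1=0, G2=0, G3=0, G4=1, G5=0, G6=0, G7=1, G8=0 [inverted output] → Y1=1, Y2=0 — eliminated
  G8 stuck-at-1: G1=0, G2=0, G3=0, G4=1, G5=0, G6=0, G7=1, G8=1 [stuck-at-1] → Y1=1, Y2=1 — matches
Only G8 stuck-at-1 reproduces the observed Y1=1, Y2=1.

G8 stuck-at-1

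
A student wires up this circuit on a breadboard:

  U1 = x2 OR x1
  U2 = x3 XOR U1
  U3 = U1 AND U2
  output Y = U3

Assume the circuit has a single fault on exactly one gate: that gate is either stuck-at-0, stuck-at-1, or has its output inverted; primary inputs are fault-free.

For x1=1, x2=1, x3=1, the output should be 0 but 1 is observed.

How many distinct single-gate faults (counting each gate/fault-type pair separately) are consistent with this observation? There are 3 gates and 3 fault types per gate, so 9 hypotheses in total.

Fault-free: U1=1, U2=0, U3=0 → 0. Observed 1.
  U1 stuck-at-0: output 0 ✗
  U1 stuck-at-1: output 0 ✗
  U1 inverted output: output 0 ✗
  U2 stuck-at-0: output 0 ✗
  U2 stuck-at-1: output 1 ✓
  U2 inverted output: output 1 ✓
  U3 stuck-at-0: output 0 ✗
  U3 stuck-at-1: output 1 ✓
  U3 inverted output: output 1 ✓
Consistent faults: {U2 stuck-at-1, U2 inverted output, U3 stuck-at-1, U3 inverted output} — 4 in all.

4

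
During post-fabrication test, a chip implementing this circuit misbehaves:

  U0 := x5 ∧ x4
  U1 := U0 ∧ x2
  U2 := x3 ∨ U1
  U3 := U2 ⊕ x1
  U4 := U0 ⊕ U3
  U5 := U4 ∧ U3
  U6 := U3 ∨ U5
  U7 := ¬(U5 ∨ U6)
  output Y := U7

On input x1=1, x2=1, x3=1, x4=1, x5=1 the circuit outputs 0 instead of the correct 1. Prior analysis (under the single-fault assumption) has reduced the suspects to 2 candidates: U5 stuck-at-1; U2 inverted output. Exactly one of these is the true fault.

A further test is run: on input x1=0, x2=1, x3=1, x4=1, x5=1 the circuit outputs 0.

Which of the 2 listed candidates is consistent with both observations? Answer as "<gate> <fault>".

Evaluate each candidate on input x1=0, x2=1, x3=1, x4=1, x5=1:
  U5 stuck-at-1: U0=1, U1=1, U2=1, U3=1, U4=0, U5=1 [stuck-at-1], U6=1, U7=0 → 0 — matches
  U2 inverted output: U0=1, U1=1, U2=0 [inverted output], U3=0, U4=1, U5=0, U6=0, U7=1 → 1 — eliminated
Only U5 stuck-at-1 reproduces the observed 0.

U5 stuck-at-1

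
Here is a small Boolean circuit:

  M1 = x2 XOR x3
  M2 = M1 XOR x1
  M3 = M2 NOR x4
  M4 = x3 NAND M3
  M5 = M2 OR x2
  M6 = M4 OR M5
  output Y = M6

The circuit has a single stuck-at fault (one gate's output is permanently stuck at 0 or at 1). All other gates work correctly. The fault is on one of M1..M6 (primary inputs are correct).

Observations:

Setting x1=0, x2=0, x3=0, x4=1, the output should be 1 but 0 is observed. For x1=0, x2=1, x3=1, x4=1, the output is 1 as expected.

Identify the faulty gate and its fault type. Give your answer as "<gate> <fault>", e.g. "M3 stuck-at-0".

Fault-free values for test 1 (x1=0, x2=0, x3=0, x4=1): M1=0, M2=0, M3=0, M4=1, M5=0, M6=1, giving Y=1. Observed 0.
Test 1: faults giving observed 0 are {M4 stuck-at-0, M6 stuck-at-0}.
Test 2 (x1=0, x2=1, x3=1, x4=1): fault-free M1=0, M2=0, M3=0, M4=1, M5=1, M6=1 → 1; observed 1. Eliminates M6 stuck-at-0.
Only M4 stuck-at-0 is consistent with every test.

M4 stuck-at-0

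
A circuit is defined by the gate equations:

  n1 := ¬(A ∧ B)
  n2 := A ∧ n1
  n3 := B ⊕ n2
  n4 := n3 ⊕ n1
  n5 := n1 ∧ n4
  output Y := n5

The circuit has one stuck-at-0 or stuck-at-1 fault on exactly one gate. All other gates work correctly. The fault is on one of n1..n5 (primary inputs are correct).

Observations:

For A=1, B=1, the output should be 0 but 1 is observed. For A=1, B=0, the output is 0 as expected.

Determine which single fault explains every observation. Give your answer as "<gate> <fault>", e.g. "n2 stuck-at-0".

n1 stuck-at-1

Fault-free values for test 1 (A=1, B=1): n1=0, n2=0, n3=1, n4=1, n5=0, giving Y=0. Observed 1.
Test 1: faults giving observed 1 are {n1 stuck-at-1, n5 stuck-at-1}.
Test 2 (A=1, B=0): fault-free n1=1, n2=1, n3=1, n4=0, n5=0 → 0; observed 0. Eliminates n5 stuck-at-1.
Only n1 stuck-at-1 is consistent with every test.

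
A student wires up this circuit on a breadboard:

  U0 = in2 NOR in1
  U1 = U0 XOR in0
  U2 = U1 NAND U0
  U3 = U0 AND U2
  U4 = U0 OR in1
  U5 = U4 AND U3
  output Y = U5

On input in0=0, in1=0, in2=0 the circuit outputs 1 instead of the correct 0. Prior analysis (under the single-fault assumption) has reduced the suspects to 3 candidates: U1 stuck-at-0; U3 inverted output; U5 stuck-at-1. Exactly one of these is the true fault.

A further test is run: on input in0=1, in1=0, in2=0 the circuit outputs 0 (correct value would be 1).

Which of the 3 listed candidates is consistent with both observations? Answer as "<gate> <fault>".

Evaluate each candidate on input in0=1, in1=0, in2=0:
  U1 stuck-at-0: U0=1, U1=0 [stuck-at-0], U2=1, U3=1, U4=1, U5=1 → 1 — eliminated
  U3 inverted output: U0=1, U1=0, U2=1, U3=0 [inverted output], U4=1, U5=0 → 0 — matches
  U5 stuck-at-1: U0=1, U1=0, U2=1, U3=1, U4=1, U5=1 [stuck-at-1] → 1 — eliminated
Only U3 inverted output reproduces the observed 0.

U3 inverted output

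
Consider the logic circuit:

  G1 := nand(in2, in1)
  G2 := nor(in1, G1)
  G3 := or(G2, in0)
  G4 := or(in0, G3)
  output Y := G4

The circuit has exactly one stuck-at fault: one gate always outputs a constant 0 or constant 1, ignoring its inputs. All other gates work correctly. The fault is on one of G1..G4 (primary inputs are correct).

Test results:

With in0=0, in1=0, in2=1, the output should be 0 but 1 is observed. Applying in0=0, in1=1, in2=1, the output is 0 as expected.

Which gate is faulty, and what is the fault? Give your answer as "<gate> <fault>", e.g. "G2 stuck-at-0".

G1 stuck-at-0

Fault-free values for test 1 (in0=0, in1=0, in2=1): G1=1, G2=0, G3=0, G4=0, giving Y=0. Observed 1.
Test 1: faults giving observed 1 are {G1 stuck-at-0, G2 stuck-at-1, G3 stuck-at-1, G4 stuck-at-1}.
Test 2 (in0=0, in1=1, in2=1): fault-free G1=0, G2=0, G3=0, G4=0 → 0; observed 0. Eliminates G2 stuck-at-1, G3 stuck-at-1, G4 stuck-at-1.
Only G1 stuck-at-0 is consistent with every test.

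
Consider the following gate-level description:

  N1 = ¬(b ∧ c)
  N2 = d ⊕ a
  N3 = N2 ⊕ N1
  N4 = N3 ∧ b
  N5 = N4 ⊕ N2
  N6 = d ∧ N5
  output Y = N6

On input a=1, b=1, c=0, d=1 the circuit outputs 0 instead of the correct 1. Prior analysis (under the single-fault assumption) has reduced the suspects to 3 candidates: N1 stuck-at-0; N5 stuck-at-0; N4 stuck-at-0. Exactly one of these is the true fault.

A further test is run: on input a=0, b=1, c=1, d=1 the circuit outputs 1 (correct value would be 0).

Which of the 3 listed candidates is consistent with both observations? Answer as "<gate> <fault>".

N4 stuck-at-0

Evaluate each candidate on input a=0, b=1, c=1, d=1:
  N1 stuck-at-0: N1=0 [stuck-at-0], N2=1, N3=1, N4=1, N5=0, N6=0 → 0 — eliminated
  N5 stuck-at-0: N1=0, N2=1, N3=1, N4=1, N5=0 [stuck-at-0], N6=0 → 0 — eliminated
  N4 stuck-at-0: N1=0, N2=1, N3=1, N4=0 [stuck-at-0], N5=1, N6=1 → 1 — matches
Only N4 stuck-at-0 reproduces the observed 1.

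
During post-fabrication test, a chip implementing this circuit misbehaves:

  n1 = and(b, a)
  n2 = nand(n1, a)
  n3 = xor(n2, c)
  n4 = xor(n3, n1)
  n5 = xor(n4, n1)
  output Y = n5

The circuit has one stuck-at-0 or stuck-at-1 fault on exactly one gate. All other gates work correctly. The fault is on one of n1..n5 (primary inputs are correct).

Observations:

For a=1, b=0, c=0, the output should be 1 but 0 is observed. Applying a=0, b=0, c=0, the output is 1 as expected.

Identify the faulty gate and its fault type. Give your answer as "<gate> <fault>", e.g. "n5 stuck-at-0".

n1 stuck-at-1

Fault-free values for test 1 (a=1, b=0, c=0): n1=0, n2=1, n3=1, n4=1, n5=1, giving Y=1. Observed 0.
Test 1: faults giving observed 0 are {n1 stuck-at-1, n2 stuck-at-0, n3 stuck-at-0, n4 stuck-at-0, n5 stuck-at-0}.
Test 2 (a=0, b=0, c=0): fault-free n1=0, n2=1, n3=1, n4=1, n5=1 → 1; observed 1. Eliminates n2 stuck-at-0, n3 stuck-at-0, n4 stuck-at-0, n5 stuck-at-0.
Only n1 stuck-at-1 is consistent with every test.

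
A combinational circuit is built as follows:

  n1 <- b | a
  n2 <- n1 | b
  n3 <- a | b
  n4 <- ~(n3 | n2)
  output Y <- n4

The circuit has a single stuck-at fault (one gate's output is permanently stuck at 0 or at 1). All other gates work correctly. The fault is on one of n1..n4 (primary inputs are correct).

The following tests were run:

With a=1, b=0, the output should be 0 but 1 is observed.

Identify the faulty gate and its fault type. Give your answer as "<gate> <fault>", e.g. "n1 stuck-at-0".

Fault-free values for test 1 (a=1, b=0): n1=1, n2=1, n3=1, n4=0, giving Y=0. Observed 1.
Test 1: faults giving observed 1 are {n4 stuck-at-1}.
Only n4 stuck-at-1 is consistent with every test.

n4 stuck-at-1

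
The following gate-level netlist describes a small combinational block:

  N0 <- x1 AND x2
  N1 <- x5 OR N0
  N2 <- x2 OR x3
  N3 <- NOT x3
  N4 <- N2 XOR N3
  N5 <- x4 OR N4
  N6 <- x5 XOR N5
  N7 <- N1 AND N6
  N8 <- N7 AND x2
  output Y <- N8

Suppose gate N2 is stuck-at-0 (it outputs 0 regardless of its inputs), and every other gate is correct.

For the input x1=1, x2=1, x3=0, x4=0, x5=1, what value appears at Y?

0

Propagate with N2 forced: N0=1, N1=1, N2=0 [stuck-at-0], N3=1, N4=1, N5=1, N6=0, N7=0, N8=0.
So Y = 0. (Without the fault it would be 1.)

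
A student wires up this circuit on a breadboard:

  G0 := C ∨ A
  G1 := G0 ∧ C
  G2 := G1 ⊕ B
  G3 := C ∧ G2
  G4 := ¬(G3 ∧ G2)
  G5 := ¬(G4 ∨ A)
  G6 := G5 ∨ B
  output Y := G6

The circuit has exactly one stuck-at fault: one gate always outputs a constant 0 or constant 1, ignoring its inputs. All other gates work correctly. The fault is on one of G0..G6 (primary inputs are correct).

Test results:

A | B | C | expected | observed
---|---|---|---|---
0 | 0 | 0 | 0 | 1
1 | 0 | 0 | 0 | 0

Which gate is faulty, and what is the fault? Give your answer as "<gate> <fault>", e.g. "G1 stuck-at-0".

Fault-free values for test 1 (A=0, B=0, C=0): G0=0, G1=0, G2=0, G3=0, G4=1, G5=0, G6=0, giving Y=0. Observed 1.
Test 1: faults giving observed 1 are {G4 stuck-at-0, G5 stuck-at-1, G6 stuck-at-1}.
Test 2 (A=1, B=0, C=0): fault-free G0=1, G1=0, G2=0, G3=0, G4=1, G5=0, G6=0 → 0; observed 0. Eliminates G5 stuck-at-1, G6 stuck-at-1.
Only G4 stuck-at-0 is consistent with every test.

G4 stuck-at-0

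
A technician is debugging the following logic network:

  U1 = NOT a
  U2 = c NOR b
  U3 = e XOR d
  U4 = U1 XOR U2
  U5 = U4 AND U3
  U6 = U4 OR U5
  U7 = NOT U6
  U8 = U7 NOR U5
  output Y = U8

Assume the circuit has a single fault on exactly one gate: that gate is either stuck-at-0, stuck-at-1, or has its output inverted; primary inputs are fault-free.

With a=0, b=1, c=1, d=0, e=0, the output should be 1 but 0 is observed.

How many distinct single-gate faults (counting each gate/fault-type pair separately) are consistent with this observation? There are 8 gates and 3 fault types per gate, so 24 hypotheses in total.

16

Fault-free: U1=1, U2=0, U3=0, U4=1, U5=0, U6=1, U7=0, U8=1 → 1. Observed 0.
  U1: stuck-at-0, inverted output ✓; others ✗
  U2: stuck-at-1, inverted output ✓; others ✗
  U3: stuck-at-1, inverted output ✓; others ✗
  U4: stuck-at-0, inverted output ✓; others ✗
  U5: stuck-at-1, inverted output ✓; others ✗
  U6: stuck-at-0, inverted output ✓; others ✗
  U7: stuck-at-1, inverted output ✓; others ✗
  U8: stuck-at-0, inverted output ✓; others ✗
Consistent faults: {U1 stuck-at-0, U1 inverted output, U2 stuck-at-1, U2 inverted output, U3 stuck-at-1, U3 inverted output, U4 stuck-at-0, U4 inverted output, U5 stuck-at-1, U5 inverted output, U6 stuck-at-0, U6 inverted output, U7 stuck-at-1, U7 inverted output, U8 stuck-at-0, U8 inverted output} — 16 in all.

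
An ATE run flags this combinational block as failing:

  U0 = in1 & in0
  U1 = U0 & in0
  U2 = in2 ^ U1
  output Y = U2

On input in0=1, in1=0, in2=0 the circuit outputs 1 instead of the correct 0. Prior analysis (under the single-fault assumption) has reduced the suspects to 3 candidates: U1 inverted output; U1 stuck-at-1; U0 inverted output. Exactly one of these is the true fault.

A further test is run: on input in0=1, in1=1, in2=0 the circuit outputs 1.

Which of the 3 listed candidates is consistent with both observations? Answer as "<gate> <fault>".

Evaluate each candidate on input in0=1, in1=1, in2=0:
  U1 inverted output: U0=1, U1=0 [inverted output], U2=0 → 0 — eliminated
  U1 stuck-at-1: U0=1, U1=1 [stuck-at-1], U2=1 → 1 — matches
  U0 inverted output: U0=0 [inverted output], U1=0, U2=0 → 0 — eliminated
Only U1 stuck-at-1 reproduces the observed 1.

U1 stuck-at-1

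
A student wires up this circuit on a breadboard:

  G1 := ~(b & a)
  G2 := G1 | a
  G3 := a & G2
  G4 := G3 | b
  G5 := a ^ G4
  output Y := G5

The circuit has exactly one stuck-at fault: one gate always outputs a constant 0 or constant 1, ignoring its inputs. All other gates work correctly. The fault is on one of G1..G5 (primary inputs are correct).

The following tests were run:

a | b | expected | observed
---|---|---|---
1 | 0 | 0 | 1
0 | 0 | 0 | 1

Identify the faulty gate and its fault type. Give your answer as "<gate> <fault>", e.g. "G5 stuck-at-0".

G5 stuck-at-1

Fault-free values for test 1 (a=1, b=0): G1=1, G2=1, G3=1, G4=1, G5=0, giving Y=0. Observed 1.
Test 1: faults giving observed 1 are {G2 stuck-at-0, G3 stuck-at-0, G4 stuck-at-0, G5 stuck-at-1}.
Test 2 (a=0, b=0): fault-free G1=1, G2=1, G3=0, G4=0, G5=0 → 0; observed 1. Eliminates G2 stuck-at-0, G3 stuck-at-0, G4 stuck-at-0.
Only G5 stuck-at-1 is consistent with every test.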